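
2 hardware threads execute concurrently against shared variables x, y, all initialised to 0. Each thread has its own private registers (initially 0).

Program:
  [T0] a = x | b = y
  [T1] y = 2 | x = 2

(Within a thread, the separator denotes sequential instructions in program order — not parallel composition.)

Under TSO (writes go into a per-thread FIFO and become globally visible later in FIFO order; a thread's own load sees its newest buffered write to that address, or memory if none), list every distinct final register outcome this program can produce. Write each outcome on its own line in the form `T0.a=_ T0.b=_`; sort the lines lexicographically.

T0.a=0 T0.b=0
T0.a=0 T0.b=2
T0.a=2 T0.b=2

outcome vector order: (T0.a,T0.b)
|TSO outcomes| = 3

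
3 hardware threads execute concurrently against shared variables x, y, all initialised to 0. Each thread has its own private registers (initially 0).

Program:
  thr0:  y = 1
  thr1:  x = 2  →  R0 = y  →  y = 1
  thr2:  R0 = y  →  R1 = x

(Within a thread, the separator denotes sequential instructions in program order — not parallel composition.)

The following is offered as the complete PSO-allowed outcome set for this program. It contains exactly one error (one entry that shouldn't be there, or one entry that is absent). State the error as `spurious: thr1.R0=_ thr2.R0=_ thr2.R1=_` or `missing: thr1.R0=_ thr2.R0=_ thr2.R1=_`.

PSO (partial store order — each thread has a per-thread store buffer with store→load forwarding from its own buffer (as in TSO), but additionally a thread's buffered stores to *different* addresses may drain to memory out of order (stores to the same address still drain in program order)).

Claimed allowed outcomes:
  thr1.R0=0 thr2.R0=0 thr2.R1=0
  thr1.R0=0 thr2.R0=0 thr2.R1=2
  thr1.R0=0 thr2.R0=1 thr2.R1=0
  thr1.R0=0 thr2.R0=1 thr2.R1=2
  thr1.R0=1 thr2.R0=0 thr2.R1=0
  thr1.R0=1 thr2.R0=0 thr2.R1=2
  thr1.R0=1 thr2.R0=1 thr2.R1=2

missing: thr1.R0=1 thr2.R0=1 thr2.R1=0

outcome vector order: (thr1.R0,thr2.R0,thr2.R1)
under PSO → 000, 002, 010, 012, 100, 102, 110, 112
PSO∖claimed = {110}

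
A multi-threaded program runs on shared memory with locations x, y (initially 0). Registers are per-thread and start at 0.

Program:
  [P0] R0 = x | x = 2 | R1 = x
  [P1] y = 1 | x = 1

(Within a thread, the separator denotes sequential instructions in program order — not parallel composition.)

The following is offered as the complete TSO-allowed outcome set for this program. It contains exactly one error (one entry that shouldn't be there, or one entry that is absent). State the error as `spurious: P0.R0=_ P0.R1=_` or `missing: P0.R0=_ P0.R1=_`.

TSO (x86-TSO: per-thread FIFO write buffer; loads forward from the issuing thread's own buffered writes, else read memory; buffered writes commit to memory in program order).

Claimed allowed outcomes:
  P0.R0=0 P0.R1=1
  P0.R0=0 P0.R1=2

outcome vector order: (P0.R0,P0.R1)
TSO: 3 outcomes — {01 02 12}
TSO∖claimed = {12}

missing: P0.R0=1 P0.R1=2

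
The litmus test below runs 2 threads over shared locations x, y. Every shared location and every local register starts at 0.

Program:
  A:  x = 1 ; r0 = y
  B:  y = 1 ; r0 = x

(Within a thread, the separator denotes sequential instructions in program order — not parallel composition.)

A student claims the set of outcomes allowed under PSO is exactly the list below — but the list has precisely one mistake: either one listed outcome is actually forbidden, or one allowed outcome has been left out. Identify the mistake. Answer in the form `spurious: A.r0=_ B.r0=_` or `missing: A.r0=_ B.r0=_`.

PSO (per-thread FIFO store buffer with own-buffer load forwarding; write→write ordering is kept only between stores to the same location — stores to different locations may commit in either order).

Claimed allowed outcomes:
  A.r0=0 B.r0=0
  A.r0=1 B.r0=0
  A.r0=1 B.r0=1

outcome vector order: (A.r0,B.r0)
PSO (4): 00, 01, 10, 11
PSO∖claimed = {01}

missing: A.r0=0 B.r0=1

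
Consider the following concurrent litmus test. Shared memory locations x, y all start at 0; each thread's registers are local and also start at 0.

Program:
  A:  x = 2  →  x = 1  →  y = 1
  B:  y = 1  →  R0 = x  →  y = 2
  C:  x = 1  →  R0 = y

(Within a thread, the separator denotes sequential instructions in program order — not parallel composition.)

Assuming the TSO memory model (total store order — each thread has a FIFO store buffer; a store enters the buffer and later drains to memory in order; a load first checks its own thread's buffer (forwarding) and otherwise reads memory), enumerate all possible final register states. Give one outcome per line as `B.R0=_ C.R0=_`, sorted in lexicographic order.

B.R0=0 C.R0=0
B.R0=0 C.R0=1
B.R0=0 C.R0=2
B.R0=1 C.R0=0
B.R0=1 C.R0=1
B.R0=1 C.R0=2
B.R0=2 C.R0=0
B.R0=2 C.R0=1
B.R0=2 C.R0=2

outcome vector order: (B.R0,C.R0)
|TSO outcomes| = 9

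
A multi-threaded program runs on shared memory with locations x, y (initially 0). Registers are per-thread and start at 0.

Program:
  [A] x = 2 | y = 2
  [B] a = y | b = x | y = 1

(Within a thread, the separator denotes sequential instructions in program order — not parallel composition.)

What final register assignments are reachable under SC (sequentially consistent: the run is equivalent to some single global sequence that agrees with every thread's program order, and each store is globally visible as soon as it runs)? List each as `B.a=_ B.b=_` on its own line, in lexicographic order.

outcome vector order: (B.a,B.b)
|SC outcomes| = 3

B.a=0 B.b=0
B.a=0 B.b=2
B.a=2 B.b=2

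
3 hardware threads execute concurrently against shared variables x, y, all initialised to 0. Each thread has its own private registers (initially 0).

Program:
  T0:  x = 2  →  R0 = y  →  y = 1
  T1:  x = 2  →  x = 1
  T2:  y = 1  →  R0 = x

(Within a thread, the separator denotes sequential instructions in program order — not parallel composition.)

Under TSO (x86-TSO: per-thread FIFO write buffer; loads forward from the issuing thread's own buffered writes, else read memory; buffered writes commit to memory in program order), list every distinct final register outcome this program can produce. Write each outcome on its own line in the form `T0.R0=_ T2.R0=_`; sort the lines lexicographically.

T0.R0=0 T2.R0=0
T0.R0=0 T2.R0=1
T0.R0=0 T2.R0=2
T0.R0=1 T2.R0=0
T0.R0=1 T2.R0=1
T0.R0=1 T2.R0=2

outcome vector order: (T0.R0,T2.R0)
|TSO outcomes| = 6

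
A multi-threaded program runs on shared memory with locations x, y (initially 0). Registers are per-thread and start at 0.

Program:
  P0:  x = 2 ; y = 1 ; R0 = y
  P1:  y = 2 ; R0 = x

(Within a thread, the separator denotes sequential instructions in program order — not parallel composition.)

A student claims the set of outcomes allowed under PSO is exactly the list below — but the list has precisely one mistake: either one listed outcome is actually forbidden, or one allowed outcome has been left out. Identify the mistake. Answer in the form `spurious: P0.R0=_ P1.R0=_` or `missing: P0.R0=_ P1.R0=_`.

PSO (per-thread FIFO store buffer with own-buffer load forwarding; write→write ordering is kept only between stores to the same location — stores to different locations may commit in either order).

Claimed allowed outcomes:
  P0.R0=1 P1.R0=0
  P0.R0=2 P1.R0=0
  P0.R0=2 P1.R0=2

missing: P0.R0=1 P1.R0=2

outcome vector order: (P0.R0,P1.R0)
[PSO] allowed = {10; 12; 20; 22}
PSO∖claimed = {12}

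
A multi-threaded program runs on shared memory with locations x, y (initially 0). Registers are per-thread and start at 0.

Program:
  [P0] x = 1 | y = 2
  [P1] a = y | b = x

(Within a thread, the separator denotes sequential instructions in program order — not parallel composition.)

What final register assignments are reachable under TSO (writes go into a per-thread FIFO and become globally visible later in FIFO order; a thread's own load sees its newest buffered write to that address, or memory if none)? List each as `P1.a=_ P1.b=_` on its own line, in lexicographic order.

outcome vector order: (P1.a,P1.b)
|TSO outcomes| = 3

P1.a=0 P1.b=0
P1.a=0 P1.b=1
P1.a=2 P1.b=1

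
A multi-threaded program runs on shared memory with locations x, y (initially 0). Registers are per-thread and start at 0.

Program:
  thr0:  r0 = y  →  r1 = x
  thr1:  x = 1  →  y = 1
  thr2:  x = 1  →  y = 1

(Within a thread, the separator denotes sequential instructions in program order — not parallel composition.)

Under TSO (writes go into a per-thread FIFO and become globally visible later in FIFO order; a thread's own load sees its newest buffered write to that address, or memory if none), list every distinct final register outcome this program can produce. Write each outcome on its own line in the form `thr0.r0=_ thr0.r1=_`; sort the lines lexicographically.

outcome vector order: (thr0.r0,thr0.r1)
|TSO outcomes| = 3

thr0.r0=0 thr0.r1=0
thr0.r0=0 thr0.r1=1
thr0.r0=1 thr0.r1=1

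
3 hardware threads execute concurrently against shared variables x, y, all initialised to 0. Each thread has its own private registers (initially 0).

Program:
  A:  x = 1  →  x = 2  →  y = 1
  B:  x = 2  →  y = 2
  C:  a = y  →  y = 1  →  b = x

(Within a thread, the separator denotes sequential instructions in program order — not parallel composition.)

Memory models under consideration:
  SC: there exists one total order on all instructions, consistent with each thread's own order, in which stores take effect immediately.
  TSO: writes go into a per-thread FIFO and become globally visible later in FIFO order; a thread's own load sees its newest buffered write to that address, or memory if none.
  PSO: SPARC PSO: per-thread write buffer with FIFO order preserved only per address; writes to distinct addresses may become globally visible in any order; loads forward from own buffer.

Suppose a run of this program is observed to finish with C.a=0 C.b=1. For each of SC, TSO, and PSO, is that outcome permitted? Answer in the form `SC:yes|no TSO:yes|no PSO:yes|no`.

SC:yes TSO:yes PSO:yes

outcome vector order: (C.a,C.b)
SC (6): 00 01 02 12 21 22
TSO (6): 00 01 02 12 21 22
PSO (9): 00 01 02 10 11 12 20 21 22
target 01 ∈ {SC,TSO,PSO}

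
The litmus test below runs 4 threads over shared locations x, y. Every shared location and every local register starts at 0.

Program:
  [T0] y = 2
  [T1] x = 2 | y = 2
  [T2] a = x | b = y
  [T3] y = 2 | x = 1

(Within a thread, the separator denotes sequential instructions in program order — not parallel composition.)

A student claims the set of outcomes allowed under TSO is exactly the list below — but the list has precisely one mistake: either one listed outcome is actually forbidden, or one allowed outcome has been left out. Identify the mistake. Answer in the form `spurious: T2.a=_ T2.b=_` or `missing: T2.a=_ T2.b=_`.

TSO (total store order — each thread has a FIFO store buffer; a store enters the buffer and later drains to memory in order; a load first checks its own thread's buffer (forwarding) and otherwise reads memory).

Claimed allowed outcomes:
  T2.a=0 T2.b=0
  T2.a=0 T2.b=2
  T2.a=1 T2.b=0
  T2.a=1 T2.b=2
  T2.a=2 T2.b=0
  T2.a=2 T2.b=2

outcome vector order: (T2.a,T2.b)
TSO (5): (0,0) (0,2) (1,2) (2,0) (2,2)
claimed∖TSO = {(1,0)}

spurious: T2.a=1 T2.b=0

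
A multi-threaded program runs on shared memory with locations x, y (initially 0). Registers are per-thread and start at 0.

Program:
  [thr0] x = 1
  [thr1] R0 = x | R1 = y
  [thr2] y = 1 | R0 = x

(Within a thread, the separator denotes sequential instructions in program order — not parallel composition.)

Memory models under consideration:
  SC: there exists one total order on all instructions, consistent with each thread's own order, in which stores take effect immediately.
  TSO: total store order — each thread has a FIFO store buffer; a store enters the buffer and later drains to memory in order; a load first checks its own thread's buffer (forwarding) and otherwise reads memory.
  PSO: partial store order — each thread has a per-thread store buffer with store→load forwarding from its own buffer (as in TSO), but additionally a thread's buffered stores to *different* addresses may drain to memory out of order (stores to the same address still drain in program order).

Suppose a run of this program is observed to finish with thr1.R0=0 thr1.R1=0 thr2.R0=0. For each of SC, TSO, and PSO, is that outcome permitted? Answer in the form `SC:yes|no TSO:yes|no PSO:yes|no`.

outcome vector order: (thr1.R0,thr1.R1,thr2.R0)
SC: 7 outcomes — {(0,0,0); (0,0,1); (0,1,0); (0,1,1); (1,0,1); (1,1,0); (1,1,1)}
TSO: 8 outcomes — {(0,0,0); (0,0,1); (0,1,0); (0,1,1); (1,0,0); (1,0,1); (1,1,0); (1,1,1)}
PSO: 8 outcomes — {(0,0,0); (0,0,1); (0,1,0); (0,1,1); (1,0,0); (1,0,1); (1,1,0); (1,1,1)}
target (0,0,0) ∈ {SC,TSO,PSO}

SC:yes TSO:yes PSO:yes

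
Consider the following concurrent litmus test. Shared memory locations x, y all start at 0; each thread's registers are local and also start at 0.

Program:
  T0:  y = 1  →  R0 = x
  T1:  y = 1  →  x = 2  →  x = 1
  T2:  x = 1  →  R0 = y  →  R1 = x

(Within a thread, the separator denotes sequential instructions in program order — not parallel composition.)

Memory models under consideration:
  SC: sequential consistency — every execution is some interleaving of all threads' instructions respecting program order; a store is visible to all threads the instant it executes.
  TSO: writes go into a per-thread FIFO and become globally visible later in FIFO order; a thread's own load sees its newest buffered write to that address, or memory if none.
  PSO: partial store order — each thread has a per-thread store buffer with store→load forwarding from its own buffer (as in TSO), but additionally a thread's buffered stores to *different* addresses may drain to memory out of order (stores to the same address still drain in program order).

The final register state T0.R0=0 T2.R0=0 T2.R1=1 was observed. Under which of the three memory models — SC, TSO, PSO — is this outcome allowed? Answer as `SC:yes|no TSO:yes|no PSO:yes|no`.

SC:no TSO:yes PSO:yes

outcome vector order: (T0.R0,T2.R0,T2.R1)
under SC → (0,1,1), (0,1,2), (1,0,1), (1,0,2), (1,1,1), (1,1,2), (2,0,1), (2,0,2), (2,1,1), (2,1,2)
under TSO → (0,0,1), (0,0,2), (0,1,1), (0,1,2), (1,0,1), (1,0,2), (1,1,1), (1,1,2), (2,0,1), (2,0,2), (2,1,1), (2,1,2)
under PSO → (0,0,1), (0,0,2), (0,1,1), (0,1,2), (1,0,1), (1,0,2), (1,1,1), (1,1,2), (2,0,1), (2,0,2), (2,1,1), (2,1,2)
target (0,0,1) ∈ {TSO,PSO}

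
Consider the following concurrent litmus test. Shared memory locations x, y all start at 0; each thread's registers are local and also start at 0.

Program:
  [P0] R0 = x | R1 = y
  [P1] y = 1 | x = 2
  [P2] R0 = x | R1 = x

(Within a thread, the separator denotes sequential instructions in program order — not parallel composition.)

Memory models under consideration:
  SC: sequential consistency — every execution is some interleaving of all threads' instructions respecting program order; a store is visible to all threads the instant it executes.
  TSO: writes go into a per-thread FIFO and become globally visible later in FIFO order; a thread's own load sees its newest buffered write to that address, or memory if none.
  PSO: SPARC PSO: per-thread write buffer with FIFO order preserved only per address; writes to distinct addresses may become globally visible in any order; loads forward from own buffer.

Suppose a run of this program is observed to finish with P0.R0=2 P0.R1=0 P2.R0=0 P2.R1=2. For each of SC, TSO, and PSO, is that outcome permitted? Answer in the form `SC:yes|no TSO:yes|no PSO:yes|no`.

outcome vector order: (P0.R0,P0.R1,P2.R0,P2.R1)
SC (9): 0000; 0002; 0022; 0100; 0102; 0122; 2100; 2102; 2122
TSO (9): 0000; 0002; 0022; 0100; 0102; 0122; 2100; 2102; 2122
PSO (12): 0000; 0002; 0022; 0100; 0102; 0122; 2000; 2002; 2022; 2100; 2102; 2122
target 2002 ∈ {PSO}

SC:no TSO:no PSO:yes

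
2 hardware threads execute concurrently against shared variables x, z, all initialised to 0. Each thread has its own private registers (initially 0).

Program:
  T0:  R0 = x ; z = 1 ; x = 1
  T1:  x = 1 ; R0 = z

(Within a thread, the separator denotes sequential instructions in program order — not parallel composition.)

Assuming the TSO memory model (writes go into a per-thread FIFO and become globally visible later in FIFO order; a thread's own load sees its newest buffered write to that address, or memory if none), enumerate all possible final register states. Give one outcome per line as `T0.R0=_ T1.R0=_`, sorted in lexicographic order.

outcome vector order: (T0.R0,T1.R0)
|TSO outcomes| = 4

T0.R0=0 T1.R0=0
T0.R0=0 T1.R0=1
T0.R0=1 T1.R0=0
T0.R0=1 T1.R0=1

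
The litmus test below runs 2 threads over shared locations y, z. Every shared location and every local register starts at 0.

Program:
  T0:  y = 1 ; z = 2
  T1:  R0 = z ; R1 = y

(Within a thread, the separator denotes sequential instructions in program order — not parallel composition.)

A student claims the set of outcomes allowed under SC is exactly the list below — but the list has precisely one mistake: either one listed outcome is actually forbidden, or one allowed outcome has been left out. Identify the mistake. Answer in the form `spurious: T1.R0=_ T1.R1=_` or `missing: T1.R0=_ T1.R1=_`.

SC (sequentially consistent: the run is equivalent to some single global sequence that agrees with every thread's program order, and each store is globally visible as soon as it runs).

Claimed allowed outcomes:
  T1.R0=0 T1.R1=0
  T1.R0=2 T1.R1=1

missing: T1.R0=0 T1.R1=1

outcome vector order: (T1.R0,T1.R1)
SC: 3 outcomes — {<0 0> <0 1> <2 1>}
SC∖claimed = {<0 1>}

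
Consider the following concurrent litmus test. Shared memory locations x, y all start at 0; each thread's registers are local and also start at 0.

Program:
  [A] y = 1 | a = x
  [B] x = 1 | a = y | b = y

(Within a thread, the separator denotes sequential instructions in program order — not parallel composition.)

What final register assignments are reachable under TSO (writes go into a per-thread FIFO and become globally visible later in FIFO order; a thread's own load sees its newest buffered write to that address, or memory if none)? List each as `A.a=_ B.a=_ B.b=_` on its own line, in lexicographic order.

outcome vector order: (A.a,B.a,B.b)
|TSO outcomes| = 6

A.a=0 B.a=0 B.b=0
A.a=0 B.a=0 B.b=1
A.a=0 B.a=1 B.b=1
A.a=1 B.a=0 B.b=0
A.a=1 B.a=0 B.b=1
A.a=1 B.a=1 B.b=1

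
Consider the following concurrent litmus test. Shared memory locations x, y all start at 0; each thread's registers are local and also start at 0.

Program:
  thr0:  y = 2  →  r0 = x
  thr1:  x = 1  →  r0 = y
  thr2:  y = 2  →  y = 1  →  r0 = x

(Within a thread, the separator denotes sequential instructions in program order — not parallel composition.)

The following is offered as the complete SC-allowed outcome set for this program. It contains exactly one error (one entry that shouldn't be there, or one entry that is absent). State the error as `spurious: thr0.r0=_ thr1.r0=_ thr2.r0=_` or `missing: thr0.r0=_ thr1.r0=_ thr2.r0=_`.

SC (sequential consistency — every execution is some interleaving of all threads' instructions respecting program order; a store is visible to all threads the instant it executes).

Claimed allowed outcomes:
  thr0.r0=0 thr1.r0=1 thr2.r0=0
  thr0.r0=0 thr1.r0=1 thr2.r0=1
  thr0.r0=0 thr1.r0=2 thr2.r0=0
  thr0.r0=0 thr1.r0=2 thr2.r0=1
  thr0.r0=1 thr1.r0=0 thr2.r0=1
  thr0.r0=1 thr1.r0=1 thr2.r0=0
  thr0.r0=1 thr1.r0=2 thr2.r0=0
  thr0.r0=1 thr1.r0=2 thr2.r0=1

missing: thr0.r0=1 thr1.r0=1 thr2.r0=1

outcome vector order: (thr0.r0,thr1.r0,thr2.r0)
SC: 9 outcomes — {<0 1 0>, <0 1 1>, <0 2 0>, <0 2 1>, <1 0 1>, <1 1 0>, <1 1 1>, <1 2 0>, <1 2 1>}
SC∖claimed = {<1 1 1>}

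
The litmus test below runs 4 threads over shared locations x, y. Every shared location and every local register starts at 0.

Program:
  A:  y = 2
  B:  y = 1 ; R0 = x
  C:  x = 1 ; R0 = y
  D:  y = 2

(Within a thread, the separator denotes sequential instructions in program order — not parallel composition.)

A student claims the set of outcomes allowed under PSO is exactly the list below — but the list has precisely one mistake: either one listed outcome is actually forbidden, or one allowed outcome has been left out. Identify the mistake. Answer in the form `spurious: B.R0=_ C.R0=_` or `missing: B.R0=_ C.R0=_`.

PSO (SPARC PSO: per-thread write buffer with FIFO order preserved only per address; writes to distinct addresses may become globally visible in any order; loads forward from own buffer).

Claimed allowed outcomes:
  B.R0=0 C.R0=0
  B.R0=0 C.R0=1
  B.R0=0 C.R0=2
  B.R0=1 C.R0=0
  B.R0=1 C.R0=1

missing: B.R0=1 C.R0=2

outcome vector order: (B.R0,C.R0)
PSO: 6 outcomes — {(0,0); (0,1); (0,2); (1,0); (1,1); (1,2)}
PSO∖claimed = {(1,2)}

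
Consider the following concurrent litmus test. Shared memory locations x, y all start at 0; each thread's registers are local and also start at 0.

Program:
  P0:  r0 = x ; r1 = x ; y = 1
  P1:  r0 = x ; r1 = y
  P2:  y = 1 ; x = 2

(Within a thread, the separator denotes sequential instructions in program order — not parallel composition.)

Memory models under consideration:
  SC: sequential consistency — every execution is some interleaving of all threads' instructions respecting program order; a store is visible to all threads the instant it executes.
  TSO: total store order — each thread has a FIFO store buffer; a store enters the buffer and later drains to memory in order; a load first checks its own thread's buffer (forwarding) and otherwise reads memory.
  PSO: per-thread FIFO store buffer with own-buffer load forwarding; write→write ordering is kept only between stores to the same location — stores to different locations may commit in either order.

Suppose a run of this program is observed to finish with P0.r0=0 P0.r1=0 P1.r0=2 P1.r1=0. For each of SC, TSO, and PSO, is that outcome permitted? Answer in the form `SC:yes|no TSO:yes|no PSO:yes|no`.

SC:no TSO:no PSO:yes

outcome vector order: (P0.r0,P0.r1,P1.r0,P1.r1)
SC (9): 0000 0001 0021 0200 0201 0221 2200 2201 2221
TSO (9): 0000 0001 0021 0200 0201 0221 2200 2201 2221
PSO (12): 0000 0001 0020 0021 0200 0201 0220 0221 2200 2201 2220 2221
target 0020 ∈ {PSO}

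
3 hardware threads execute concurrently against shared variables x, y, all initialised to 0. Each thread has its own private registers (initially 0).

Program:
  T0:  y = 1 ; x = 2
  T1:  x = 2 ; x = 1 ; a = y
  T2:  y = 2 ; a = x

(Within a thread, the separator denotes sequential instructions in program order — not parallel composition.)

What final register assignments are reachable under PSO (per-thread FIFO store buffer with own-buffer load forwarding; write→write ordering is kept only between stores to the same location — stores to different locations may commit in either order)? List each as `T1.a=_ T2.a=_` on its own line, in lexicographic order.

outcome vector order: (T1.a,T2.a)
|PSO outcomes| = 9

T1.a=0 T2.a=0
T1.a=0 T2.a=1
T1.a=0 T2.a=2
T1.a=1 T2.a=0
T1.a=1 T2.a=1
T1.a=1 T2.a=2
T1.a=2 T2.a=0
T1.a=2 T2.a=1
T1.a=2 T2.a=2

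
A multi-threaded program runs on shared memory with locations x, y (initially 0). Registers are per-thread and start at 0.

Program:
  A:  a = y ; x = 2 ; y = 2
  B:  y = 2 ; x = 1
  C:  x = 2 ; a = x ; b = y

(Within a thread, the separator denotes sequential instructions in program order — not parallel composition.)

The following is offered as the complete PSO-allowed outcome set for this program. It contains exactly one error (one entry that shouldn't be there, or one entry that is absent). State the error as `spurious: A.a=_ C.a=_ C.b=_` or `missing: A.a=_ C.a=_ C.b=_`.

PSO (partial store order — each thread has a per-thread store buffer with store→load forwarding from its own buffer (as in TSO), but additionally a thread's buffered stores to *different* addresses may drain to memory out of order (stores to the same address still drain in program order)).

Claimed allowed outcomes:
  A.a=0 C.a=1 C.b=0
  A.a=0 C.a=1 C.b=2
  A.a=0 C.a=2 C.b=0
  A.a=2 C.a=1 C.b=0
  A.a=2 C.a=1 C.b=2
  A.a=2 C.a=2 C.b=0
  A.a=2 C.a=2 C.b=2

outcome vector order: (A.a,C.a,C.b)
PSO: 8 outcomes — {010, 012, 020, 022, 210, 212, 220, 222}
PSO∖claimed = {022}

missing: A.a=0 C.a=2 C.b=2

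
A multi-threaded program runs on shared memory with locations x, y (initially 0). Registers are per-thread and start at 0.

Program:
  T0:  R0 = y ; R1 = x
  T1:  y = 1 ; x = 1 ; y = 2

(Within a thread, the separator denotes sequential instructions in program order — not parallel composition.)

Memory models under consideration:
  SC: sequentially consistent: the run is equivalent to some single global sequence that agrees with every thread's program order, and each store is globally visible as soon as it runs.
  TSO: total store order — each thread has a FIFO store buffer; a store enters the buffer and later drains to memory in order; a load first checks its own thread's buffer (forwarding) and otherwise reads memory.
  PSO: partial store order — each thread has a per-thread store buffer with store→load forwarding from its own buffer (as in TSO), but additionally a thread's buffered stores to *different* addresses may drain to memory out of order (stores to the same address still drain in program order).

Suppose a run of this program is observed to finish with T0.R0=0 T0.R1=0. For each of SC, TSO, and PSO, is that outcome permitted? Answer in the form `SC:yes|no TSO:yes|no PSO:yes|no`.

outcome vector order: (T0.R0,T0.R1)
SC (5): (0,0), (0,1), (1,0), (1,1), (2,1)
TSO (5): (0,0), (0,1), (1,0), (1,1), (2,1)
PSO (6): (0,0), (0,1), (1,0), (1,1), (2,0), (2,1)
target (0,0) ∈ {SC,TSO,PSO}

SC:yes TSO:yes PSO:yes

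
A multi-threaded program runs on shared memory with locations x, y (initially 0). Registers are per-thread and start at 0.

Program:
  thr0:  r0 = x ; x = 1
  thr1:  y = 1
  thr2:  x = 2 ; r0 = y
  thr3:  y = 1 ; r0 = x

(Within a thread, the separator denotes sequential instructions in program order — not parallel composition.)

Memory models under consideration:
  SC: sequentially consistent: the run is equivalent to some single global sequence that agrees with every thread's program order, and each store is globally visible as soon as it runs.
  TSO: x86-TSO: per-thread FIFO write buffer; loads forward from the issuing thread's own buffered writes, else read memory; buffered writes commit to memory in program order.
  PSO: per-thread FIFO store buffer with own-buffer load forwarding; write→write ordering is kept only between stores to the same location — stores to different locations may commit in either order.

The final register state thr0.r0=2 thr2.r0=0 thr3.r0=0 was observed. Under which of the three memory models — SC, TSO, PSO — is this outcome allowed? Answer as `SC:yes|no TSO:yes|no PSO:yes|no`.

SC:no TSO:yes PSO:yes

outcome vector order: (thr0.r0,thr2.r0,thr3.r0)
SC (10): (0,0,1); (0,0,2); (0,1,0); (0,1,1); (0,1,2); (2,0,1); (2,0,2); (2,1,0); (2,1,1); (2,1,2)
TSO (12): (0,0,0); (0,0,1); (0,0,2); (0,1,0); (0,1,1); (0,1,2); (2,0,0); (2,0,1); (2,0,2); (2,1,0); (2,1,1); (2,1,2)
PSO (12): (0,0,0); (0,0,1); (0,0,2); (0,1,0); (0,1,1); (0,1,2); (2,0,0); (2,0,1); (2,0,2); (2,1,0); (2,1,1); (2,1,2)
target (2,0,0) ∈ {TSO,PSO}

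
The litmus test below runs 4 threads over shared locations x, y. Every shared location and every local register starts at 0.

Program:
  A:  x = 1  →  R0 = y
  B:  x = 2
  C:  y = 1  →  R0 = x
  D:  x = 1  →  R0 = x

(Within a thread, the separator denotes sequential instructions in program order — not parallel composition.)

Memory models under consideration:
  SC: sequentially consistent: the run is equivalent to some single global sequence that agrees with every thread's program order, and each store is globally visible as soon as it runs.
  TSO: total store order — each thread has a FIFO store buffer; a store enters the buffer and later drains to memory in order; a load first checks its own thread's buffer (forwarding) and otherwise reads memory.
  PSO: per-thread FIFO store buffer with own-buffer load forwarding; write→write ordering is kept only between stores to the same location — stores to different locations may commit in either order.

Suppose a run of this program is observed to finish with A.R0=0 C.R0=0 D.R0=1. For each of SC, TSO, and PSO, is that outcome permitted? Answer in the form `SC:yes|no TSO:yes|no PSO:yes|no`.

outcome vector order: (A.R0,C.R0,D.R0)
SC: 10 outcomes — {<0 1 1>, <0 1 2>, <0 2 1>, <0 2 2>, <1 0 1>, <1 0 2>, <1 1 1>, <1 1 2>, <1 2 1>, <1 2 2>}
TSO: 12 outcomes — {<0 0 1>, <0 0 2>, <0 1 1>, <0 1 2>, <0 2 1>, <0 2 2>, <1 0 1>, <1 0 2>, <1 1 1>, <1 1 2>, <1 2 1>, <1 2 2>}
PSO: 12 outcomes — {<0 0 1>, <0 0 2>, <0 1 1>, <0 1 2>, <0 2 1>, <0 2 2>, <1 0 1>, <1 0 2>, <1 1 1>, <1 1 2>, <1 2 1>, <1 2 2>}
target <0 0 1> ∈ {TSO,PSO}

SC:no TSO:yes PSO:yes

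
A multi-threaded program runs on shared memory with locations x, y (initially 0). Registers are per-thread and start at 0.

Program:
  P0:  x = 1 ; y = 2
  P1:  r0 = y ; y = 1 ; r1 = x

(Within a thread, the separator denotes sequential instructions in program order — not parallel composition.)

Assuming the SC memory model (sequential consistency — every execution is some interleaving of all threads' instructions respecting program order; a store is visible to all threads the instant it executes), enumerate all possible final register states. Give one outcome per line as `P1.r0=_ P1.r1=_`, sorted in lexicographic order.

outcome vector order: (P1.r0,P1.r1)
|SC outcomes| = 3

P1.r0=0 P1.r1=0
P1.r0=0 P1.r1=1
P1.r0=2 P1.r1=1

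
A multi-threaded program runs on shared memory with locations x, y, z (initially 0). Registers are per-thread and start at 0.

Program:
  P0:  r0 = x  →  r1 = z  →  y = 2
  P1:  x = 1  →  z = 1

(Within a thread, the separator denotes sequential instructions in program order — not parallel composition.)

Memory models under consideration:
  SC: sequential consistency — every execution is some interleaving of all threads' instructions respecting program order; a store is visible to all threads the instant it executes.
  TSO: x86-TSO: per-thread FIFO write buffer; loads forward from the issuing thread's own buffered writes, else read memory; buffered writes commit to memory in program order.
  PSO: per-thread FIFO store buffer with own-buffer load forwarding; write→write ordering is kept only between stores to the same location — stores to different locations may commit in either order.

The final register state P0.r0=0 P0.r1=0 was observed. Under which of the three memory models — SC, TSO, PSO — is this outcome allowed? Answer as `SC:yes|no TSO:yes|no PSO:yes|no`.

outcome vector order: (P0.r0,P0.r1)
SC (4): <0 0>, <0 1>, <1 0>, <1 1>
TSO (4): <0 0>, <0 1>, <1 0>, <1 1>
PSO (4): <0 0>, <0 1>, <1 0>, <1 1>
target <0 0> ∈ {SC,TSO,PSO}

SC:yes TSO:yes PSO:yes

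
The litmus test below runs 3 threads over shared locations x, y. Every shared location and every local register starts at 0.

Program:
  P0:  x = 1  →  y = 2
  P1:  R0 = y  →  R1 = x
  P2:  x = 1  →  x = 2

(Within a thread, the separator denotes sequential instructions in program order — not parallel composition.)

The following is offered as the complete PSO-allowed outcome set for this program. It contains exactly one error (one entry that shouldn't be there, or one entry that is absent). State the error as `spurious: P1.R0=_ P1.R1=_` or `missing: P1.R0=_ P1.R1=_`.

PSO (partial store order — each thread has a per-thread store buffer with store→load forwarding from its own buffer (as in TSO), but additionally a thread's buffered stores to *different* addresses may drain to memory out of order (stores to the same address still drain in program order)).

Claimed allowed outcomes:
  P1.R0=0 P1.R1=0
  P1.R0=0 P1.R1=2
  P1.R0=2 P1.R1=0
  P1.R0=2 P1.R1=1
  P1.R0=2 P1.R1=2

outcome vector order: (P1.R0,P1.R1)
PSO (6): (0,0), (0,1), (0,2), (2,0), (2,1), (2,2)
PSO∖claimed = {(0,1)}

missing: P1.R0=0 P1.R1=1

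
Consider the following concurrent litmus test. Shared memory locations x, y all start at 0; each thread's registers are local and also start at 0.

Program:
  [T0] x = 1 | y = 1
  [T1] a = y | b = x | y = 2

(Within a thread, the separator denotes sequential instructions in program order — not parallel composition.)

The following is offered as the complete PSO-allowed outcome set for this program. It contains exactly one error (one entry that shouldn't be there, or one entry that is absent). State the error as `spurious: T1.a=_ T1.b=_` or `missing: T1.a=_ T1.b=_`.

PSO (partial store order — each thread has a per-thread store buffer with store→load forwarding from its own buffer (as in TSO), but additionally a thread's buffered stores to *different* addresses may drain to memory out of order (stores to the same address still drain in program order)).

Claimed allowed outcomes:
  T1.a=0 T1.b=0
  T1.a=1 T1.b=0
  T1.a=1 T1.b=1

outcome vector order: (T1.a,T1.b)
under PSO → 00 01 10 11
PSO∖claimed = {01}

missing: T1.a=0 T1.b=1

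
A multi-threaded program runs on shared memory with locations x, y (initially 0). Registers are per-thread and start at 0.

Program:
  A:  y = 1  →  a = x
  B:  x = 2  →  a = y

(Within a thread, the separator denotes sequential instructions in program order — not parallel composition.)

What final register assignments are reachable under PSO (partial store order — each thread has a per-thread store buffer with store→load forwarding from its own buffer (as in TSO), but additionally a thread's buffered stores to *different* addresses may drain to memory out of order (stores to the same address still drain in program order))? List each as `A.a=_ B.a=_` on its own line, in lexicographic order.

outcome vector order: (A.a,B.a)
|PSO outcomes| = 4

A.a=0 B.a=0
A.a=0 B.a=1
A.a=2 B.a=0
A.a=2 B.a=1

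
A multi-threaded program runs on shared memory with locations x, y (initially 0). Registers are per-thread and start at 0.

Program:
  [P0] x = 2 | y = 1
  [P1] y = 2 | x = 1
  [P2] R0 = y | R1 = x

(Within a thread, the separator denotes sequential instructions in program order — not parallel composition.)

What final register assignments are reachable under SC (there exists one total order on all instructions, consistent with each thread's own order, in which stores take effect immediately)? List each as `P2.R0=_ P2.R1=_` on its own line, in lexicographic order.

outcome vector order: (P2.R0,P2.R1)
|SC outcomes| = 8

P2.R0=0 P2.R1=0
P2.R0=0 P2.R1=1
P2.R0=0 P2.R1=2
P2.R0=1 P2.R1=1
P2.R0=1 P2.R1=2
P2.R0=2 P2.R1=0
P2.R0=2 P2.R1=1
P2.R0=2 P2.R1=2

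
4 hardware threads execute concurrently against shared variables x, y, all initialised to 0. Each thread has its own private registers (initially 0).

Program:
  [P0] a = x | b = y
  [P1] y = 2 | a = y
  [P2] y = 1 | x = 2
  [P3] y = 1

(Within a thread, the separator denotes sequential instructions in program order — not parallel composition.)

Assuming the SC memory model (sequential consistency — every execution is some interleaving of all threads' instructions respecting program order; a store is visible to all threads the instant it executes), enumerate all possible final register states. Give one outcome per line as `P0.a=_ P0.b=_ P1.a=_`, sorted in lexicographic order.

P0.a=0 P0.b=0 P1.a=1
P0.a=0 P0.b=0 P1.a=2
P0.a=0 P0.b=1 P1.a=1
P0.a=0 P0.b=1 P1.a=2
P0.a=0 P0.b=2 P1.a=1
P0.a=0 P0.b=2 P1.a=2
P0.a=2 P0.b=1 P1.a=1
P0.a=2 P0.b=1 P1.a=2
P0.a=2 P0.b=2 P1.a=1
P0.a=2 P0.b=2 P1.a=2

outcome vector order: (P0.a,P0.b,P1.a)
|SC outcomes| = 10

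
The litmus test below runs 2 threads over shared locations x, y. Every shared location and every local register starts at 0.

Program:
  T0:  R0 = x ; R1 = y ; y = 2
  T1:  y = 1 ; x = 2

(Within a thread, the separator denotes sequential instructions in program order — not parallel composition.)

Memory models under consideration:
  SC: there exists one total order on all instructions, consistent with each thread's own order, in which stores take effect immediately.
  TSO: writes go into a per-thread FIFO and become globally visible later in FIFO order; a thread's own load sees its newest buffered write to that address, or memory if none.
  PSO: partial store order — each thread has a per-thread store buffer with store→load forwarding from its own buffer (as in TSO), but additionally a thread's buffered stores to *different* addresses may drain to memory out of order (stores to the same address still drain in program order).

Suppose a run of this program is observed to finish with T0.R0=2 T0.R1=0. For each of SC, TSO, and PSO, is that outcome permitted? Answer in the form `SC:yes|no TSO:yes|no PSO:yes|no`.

SC:no TSO:no PSO:yes

outcome vector order: (T0.R0,T0.R1)
SC: 3 outcomes — {(0,0); (0,1); (2,1)}
TSO: 3 outcomes — {(0,0); (0,1); (2,1)}
PSO: 4 outcomes — {(0,0); (0,1); (2,0); (2,1)}
target (2,0) ∈ {PSO}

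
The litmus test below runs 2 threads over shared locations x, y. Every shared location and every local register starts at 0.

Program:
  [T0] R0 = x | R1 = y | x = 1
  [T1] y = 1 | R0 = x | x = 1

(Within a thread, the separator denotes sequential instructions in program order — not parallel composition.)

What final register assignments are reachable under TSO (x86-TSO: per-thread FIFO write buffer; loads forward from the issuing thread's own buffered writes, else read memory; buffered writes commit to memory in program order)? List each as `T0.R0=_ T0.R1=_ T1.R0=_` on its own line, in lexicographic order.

outcome vector order: (T0.R0,T0.R1,T1.R0)
|TSO outcomes| = 5

T0.R0=0 T0.R1=0 T1.R0=0
T0.R0=0 T0.R1=0 T1.R0=1
T0.R0=0 T0.R1=1 T1.R0=0
T0.R0=0 T0.R1=1 T1.R0=1
T0.R0=1 T0.R1=1 T1.R0=0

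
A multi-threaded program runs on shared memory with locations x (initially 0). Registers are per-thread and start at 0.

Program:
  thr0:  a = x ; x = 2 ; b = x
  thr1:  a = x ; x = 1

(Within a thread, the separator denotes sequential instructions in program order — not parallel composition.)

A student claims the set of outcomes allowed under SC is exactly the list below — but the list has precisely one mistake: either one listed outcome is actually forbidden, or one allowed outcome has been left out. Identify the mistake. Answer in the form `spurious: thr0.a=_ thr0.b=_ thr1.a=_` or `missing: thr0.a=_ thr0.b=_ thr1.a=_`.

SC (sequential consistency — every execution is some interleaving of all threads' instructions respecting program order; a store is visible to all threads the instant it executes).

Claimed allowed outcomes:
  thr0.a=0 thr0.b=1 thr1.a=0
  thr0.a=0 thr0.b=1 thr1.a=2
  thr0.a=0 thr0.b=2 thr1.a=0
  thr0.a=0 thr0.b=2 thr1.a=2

outcome vector order: (thr0.a,thr0.b,thr1.a)
SC (5): <0 1 0> <0 1 2> <0 2 0> <0 2 2> <1 2 0>
SC∖claimed = {<1 2 0>}

missing: thr0.a=1 thr0.b=2 thr1.a=0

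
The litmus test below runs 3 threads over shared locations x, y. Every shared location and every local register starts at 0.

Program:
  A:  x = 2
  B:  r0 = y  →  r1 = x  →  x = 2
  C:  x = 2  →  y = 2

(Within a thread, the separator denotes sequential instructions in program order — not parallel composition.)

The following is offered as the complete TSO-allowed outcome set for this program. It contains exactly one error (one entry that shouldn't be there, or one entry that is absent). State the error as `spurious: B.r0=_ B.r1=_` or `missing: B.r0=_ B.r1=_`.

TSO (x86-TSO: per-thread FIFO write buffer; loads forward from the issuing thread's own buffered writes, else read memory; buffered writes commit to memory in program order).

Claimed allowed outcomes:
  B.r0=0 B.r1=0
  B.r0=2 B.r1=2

outcome vector order: (B.r0,B.r1)
TSO (3): <0 0>, <0 2>, <2 2>
TSO∖claimed = {<0 2>}

missing: B.r0=0 B.r1=2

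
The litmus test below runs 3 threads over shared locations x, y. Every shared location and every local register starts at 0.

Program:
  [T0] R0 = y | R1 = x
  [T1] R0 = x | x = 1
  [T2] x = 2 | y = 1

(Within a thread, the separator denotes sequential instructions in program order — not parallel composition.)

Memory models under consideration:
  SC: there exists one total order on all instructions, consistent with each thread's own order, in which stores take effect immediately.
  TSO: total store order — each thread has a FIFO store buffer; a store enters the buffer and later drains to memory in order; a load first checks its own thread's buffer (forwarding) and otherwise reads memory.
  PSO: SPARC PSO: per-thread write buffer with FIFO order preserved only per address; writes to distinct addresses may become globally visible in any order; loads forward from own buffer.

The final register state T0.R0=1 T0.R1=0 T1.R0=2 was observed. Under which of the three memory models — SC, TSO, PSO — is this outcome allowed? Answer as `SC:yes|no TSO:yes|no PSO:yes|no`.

outcome vector order: (T0.R0,T0.R1,T1.R0)
[SC] allowed = {0/0/0 0/0/2 0/1/0 0/1/2 0/2/0 0/2/2 1/1/0 1/1/2 1/2/0 1/2/2}
[TSO] allowed = {0/0/0 0/0/2 0/1/0 0/1/2 0/2/0 0/2/2 1/1/0 1/1/2 1/2/0 1/2/2}
[PSO] allowed = {0/0/0 0/0/2 0/1/0 0/1/2 0/2/0 0/2/2 1/0/0 1/0/2 1/1/0 1/1/2 1/2/0 1/2/2}
target 1/0/2 ∈ {PSO}

SC:no TSO:no PSO:yes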